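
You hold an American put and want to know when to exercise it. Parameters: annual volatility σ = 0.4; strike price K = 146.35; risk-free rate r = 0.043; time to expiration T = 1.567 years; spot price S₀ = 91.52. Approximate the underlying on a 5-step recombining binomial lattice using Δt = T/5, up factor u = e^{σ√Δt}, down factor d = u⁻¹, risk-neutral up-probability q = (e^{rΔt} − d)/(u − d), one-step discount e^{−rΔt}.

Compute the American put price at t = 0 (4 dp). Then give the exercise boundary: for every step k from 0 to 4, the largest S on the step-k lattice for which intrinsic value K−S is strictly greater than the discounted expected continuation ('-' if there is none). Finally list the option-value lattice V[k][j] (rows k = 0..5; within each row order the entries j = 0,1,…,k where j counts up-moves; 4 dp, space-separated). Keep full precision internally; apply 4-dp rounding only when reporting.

Δt=0.31340  u=1.25098  d=0.79937  q=0.47429  discount=0.98661
step 5 (expiry): payoffs max(K−S,0) = 116.4782 99.6020 73.1915 31.8602 0.0000 0.0000
step 4: (k=4,j=0): S=37.3691, (K−S)⁺=108.9809, hold=107.0219 ⇒ V=108.9809 exercise | (k=4,j=1): S=58.4809, (K−S)⁺=87.8691, hold=85.9101 ⇒ V=87.8691 exercise | (k=4,j=2): S=91.5200, (K−S)⁺=54.8300, hold=52.8710 ⇒ V=54.8300 exercise | (k=4,j=3): S=143.2247, (K−S)⁺=3.1253, hold=16.5249 ⇒ V=16.5249 continue | (k=4,j=4): S=224.1402, (K−S)⁺=0.0000, hold=0.0000 ⇒ V=0.0000 continue  boundary S*=91.5200
step 3: (k=3,j=0): S=46.7480, (K−S)⁺=99.6020, hold=97.6430 ⇒ V=99.6020 exercise | (k=3,j=1): S=73.1585, (K−S)⁺=73.1915, hold=71.2324 ⇒ V=73.1915 exercise | (k=3,j=2): S=114.4898, (K−S)⁺=31.8602, hold=36.1714 ⇒ V=36.1714 continue | (k=3,j=3): S=179.1715, (K−S)⁺=0.0000, hold=8.5710 ⇒ V=8.5710 continue  boundary S*=73.1585
step 2: (k=2,j=0): S=58.4809, (K−S)⁺=87.8691, hold=85.9101 ⇒ V=87.8691 exercise | (k=2,j=1): S=91.5200, (K−S)⁺=54.8300, hold=54.8884 ⇒ V=54.8884 continue | (k=2,j=2): S=143.2247, (K−S)⁺=3.1253, hold=22.7718 ⇒ V=22.7718 continue  boundary S*=58.4809
step 1: (k=1,j=0): S=73.1585, (K−S)⁺=73.1915, hold=71.2598 ⇒ V=73.1915 exercise | (k=1,j=1): S=114.4898, (K−S)⁺=31.8602, hold=39.1249 ⇒ V=39.1249 continue  boundary S*=73.1585
step 0: (k=0,j=0): S=91.5200, (K−S)⁺=54.8300, hold=56.2705 ⇒ V=56.2705 continue  boundary S*=-

price = 56.2705
boundary = - 73.1585 58.4809 73.1585 91.5200
tree:
56.2705
73.1915 39.1249
87.8691 54.8884 22.7718
99.6020 73.1915 36.1714 8.5710
108.9809 87.8691 54.8300 16.5249 0.0000
116.4782 99.6020 73.1915 31.8602 0.0000 0.0000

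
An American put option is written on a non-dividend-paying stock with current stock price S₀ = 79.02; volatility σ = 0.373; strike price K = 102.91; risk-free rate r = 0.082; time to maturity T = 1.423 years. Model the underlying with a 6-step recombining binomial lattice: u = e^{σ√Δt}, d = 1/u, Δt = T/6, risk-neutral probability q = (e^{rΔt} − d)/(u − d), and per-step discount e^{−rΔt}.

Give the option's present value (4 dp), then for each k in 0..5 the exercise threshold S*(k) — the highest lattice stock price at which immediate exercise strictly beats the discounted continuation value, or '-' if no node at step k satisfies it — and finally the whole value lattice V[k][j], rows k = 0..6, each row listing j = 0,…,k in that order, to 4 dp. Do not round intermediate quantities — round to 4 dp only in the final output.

price = 25.8903
boundary = - 65.8942 54.9487 65.8942 79.0200 65.8942
tree:
25.8903
37.0158 16.1355
47.9613 24.9675 8.2208
57.0886 37.0158 14.2850 2.6763
64.6999 47.9613 23.8900 5.5517 0.0000
71.0468 57.0886 37.0158 11.5165 0.0000 0.0000
76.3395 64.6999 47.9613 23.8900 0.0000 0.0000 0.0000

Δt=0.23717, u=1.19919, d=0.83389, q=0.50847, disc=e^(-rΔt)=0.98074
k=6 terminal: V=max(K-S,0) → 76.3395 64.6999 47.9613 23.8900 0.0000 0.0000 0.0000
k=5: j=0 S=31.8632 intr=71.0468 cont=69.0648 V=71.0468[EX]; j=1 S=45.8214 intr=57.0886 cont=55.1066 V=57.0886[EX]; j=2 S=65.8942 intr=37.0158 cont=35.0337 V=37.0158[EX]; j=3 S=94.7604 intr=8.1496 cont=11.5165 V=11.5165[hold]; j=4 S=136.2718 intr=0.0000 cont=0.0000 V=0.0000[hold]; j=5 S=195.9680 intr=0.0000 cont=0.0000 V=0.0000[hold]  S*(5)=65.8942
k=4: j=0 S=38.2101 intr=64.6999 cont=62.7178 V=64.6999[EX]; j=1 S=54.9487 intr=47.9613 cont=45.9792 V=47.9613[EX]; j=2 S=79.0200 intr=23.8900 cont=23.5869 V=23.8900[EX]; j=3 S=113.6361 intr=0.0000 cont=5.5517 V=5.5517[hold]; j=4 S=163.4164 intr=0.0000 cont=0.0000 V=0.0000[hold]  S*(4)=79.0200
k=3: j=0 S=45.8214 intr=57.0886 cont=55.1066 V=57.0886[EX]; j=1 S=65.8942 intr=37.0158 cont=35.0337 V=37.0158[EX]; j=2 S=94.7604 intr=8.1496 cont=14.2850 V=14.2850[hold]; j=3 S=136.2718 intr=0.0000 cont=2.6763 V=2.6763[hold]  S*(3)=65.8942
k=2: j=0 S=54.9487 intr=47.9613 cont=45.9792 V=47.9613[EX]; j=1 S=79.0200 intr=23.8900 cont=24.9675 V=24.9675[hold]; j=2 S=113.6361 intr=0.0000 cont=8.2208 V=8.2208[hold]  S*(2)=54.9487
k=1: j=0 S=65.8942 intr=37.0158 cont=35.5711 V=37.0158[EX]; j=1 S=94.7604 intr=8.1496 cont=16.1355 V=16.1355[hold]  S*(1)=65.8942
k=0: j=0 S=79.0200 intr=23.8900 cont=25.8903 V=25.8903[hold]  S*(0)=-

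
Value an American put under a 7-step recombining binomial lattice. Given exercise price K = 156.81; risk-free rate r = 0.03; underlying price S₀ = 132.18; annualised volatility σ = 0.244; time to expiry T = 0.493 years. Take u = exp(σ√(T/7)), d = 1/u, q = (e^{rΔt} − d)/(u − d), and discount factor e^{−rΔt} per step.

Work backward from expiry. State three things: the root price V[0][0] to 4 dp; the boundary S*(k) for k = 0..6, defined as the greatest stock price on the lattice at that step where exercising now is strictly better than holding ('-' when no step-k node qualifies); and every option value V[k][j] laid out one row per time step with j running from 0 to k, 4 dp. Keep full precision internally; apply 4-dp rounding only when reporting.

price = 25.5511
boundary = - 123.8921 116.1239 123.8921 132.1800 123.8921 132.1800
tree:
25.5511
32.9179 18.2964
40.6861 25.0543 11.6195
47.9673 32.9179 17.3009 5.9904
54.7919 40.6861 24.6300 10.0491 1.9594
61.1886 47.9673 32.9179 16.2159 3.9281 0.0000
67.1842 54.7919 40.6861 24.6300 7.8750 0.0000 0.0000
72.8039 61.1886 47.9673 32.9179 15.7877 0.0000 0.0000 0.0000

params: Δt=0.07043 u=1.06690 d=0.93730 q=0.50014 e^(-rΔt)=0.99789
t_7 payoffs: 72.8039 61.1886 47.9673 32.9179 15.7877 0.0000 0.0000 0.0000
t_6: node(6,0) S=89.6258 payoff=67.1842 vs cont=66.8533 → 67.1842 [stop]  node(6,1) S=102.0181 payoff=54.7919 vs cont=54.4610 → 54.7919 [stop]  node(6,2) S=116.1239 payoff=40.6861 vs cont=40.3552 → 40.6861 [stop]  node(6,3) S=132.1800 payoff=24.6300 vs cont=24.2990 → 24.6300 [stop]  node(6,4) S=150.4562 payoff=6.3538 vs cont=7.8750 → 7.8750 [wait]  node(6,5) S=171.2594 payoff=0.0000 vs cont=0.0000 → 0.0000 [wait]  node(6,6) S=194.9390 payoff=0.0000 vs cont=0.0000 → 0.0000 [wait]  ⇒ S*(6)=132.1800
t_5: node(5,0) S=95.6214 payoff=61.1886 vs cont=60.8577 → 61.1886 [stop]  node(5,1) S=108.8427 payoff=47.9673 vs cont=47.6363 → 47.9673 [stop]  node(5,2) S=123.8921 payoff=32.9179 vs cont=32.5869 → 32.9179 [stop]  node(5,3) S=141.0223 payoff=15.7877 vs cont=16.2159 → 16.2159 [wait]  node(5,4) S=160.5211 payoff=0.0000 vs cont=3.9281 → 3.9281 [wait]  node(5,5) S=182.7160 payoff=0.0000 vs cont=0.0000 → 0.0000 [wait]  ⇒ S*(5)=123.8921
t_4: node(4,0) S=102.0181 payoff=54.7919 vs cont=54.4610 → 54.7919 [stop]  node(4,1) S=116.1239 payoff=40.6861 vs cont=40.3552 → 40.6861 [stop]  node(4,2) S=132.1800 payoff=24.6300 vs cont=24.5128 → 24.6300 [stop]  node(4,3) S=150.4562 payoff=6.3538 vs cont=10.0491 → 10.0491 [wait]  node(4,4) S=171.2594 payoff=0.0000 vs cont=1.9594 → 1.9594 [wait]  ⇒ S*(4)=132.1800
t_3: node(3,0) S=108.8427 payoff=47.9673 vs cont=47.6363 → 47.9673 [stop]  node(3,1) S=123.8921 payoff=32.9179 vs cont=32.5869 → 32.9179 [stop]  node(3,2) S=141.0223 payoff=15.7877 vs cont=17.3009 → 17.3009 [wait]  node(3,3) S=160.5211 payoff=0.0000 vs cont=5.9904 → 5.9904 [wait]  ⇒ S*(3)=123.8921
t_2: node(2,0) S=116.1239 payoff=40.6861 vs cont=40.3552 → 40.6861 [stop]  node(2,1) S=132.1800 payoff=24.6300 vs cont=25.0543 → 25.0543 [wait]  node(2,2) S=150.4562 payoff=6.3538 vs cont=11.6195 → 11.6195 [wait]  ⇒ S*(2)=116.1239
t_1: node(1,0) S=123.8921 payoff=32.9179 vs cont=32.7987 → 32.9179 [stop]  node(1,1) S=141.0223 payoff=15.7877 vs cont=18.2964 → 18.2964 [wait]  ⇒ S*(1)=123.8921
t_0: node(0,0) S=132.1800 payoff=24.6300 vs cont=25.5511 → 25.5511 [wait]  ⇒ S*(0)=-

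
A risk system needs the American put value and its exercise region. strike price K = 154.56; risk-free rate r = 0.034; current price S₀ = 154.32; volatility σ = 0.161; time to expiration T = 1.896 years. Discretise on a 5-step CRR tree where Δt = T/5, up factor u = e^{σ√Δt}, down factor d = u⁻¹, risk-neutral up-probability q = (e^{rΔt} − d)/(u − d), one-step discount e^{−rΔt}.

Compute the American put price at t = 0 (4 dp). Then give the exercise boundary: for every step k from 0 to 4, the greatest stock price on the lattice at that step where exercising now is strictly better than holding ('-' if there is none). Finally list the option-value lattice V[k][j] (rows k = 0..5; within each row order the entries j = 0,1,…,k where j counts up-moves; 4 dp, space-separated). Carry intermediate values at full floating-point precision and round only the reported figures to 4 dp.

Δt=0.37920  u=1.10422  d=0.90561  q=0.54057  discount=0.98719
step 5 (expiry): payoffs max(K−S,0) = 60.5580 39.9425 14.8057 0.0000 0.0000 0.0000
step 4: (k=4,j=0): S=103.7992, (K−S)⁺=50.7608, hold=48.7809 ⇒ V=50.7608 exercise | (k=4,j=1): S=126.5634, (K−S)⁺=27.9966, hold=26.0167 ⇒ V=27.9966 exercise | (k=4,j=2): S=154.3200, (K−S)⁺=0.2400, hold=6.7150 ⇒ V=6.7150 continue | (k=4,j=3): S=188.1639, (K−S)⁺=0.0000, hold=0.0000 ⇒ V=0.0000 continue | (k=4,j=4): S=229.4301, (K−S)⁺=0.0000, hold=0.0000 ⇒ V=0.0000 continue  boundary S*=126.5634
step 3: (k=3,j=0): S=114.6175, (K−S)⁺=39.9425, hold=37.9626 ⇒ V=39.9425 exercise | (k=3,j=1): S=139.7543, (K−S)⁺=14.8057, hold=16.2812 ⇒ V=16.2812 continue | (k=3,j=2): S=170.4038, (K−S)⁺=0.0000, hold=3.0456 ⇒ V=3.0456 continue | (k=3,j=3): S=207.7750, (K−S)⁺=0.0000, hold=0.0000 ⇒ V=0.0000 continue  boundary S*=114.6175
step 2: (k=2,j=0): S=126.5634, (K−S)⁺=27.9966, hold=26.8041 ⇒ V=27.9966 exercise | (k=2,j=1): S=154.3200, (K−S)⁺=0.2400, hold=9.0095 ⇒ V=9.0095 continue | (k=2,j=2): S=188.1639, (K−S)⁺=0.0000, hold=1.3813 ⇒ V=1.3813 continue  boundary S*=126.5634
step 1: (k=1,j=0): S=139.7543, (K−S)⁺=14.8057, hold=17.5056 ⇒ V=17.5056 continue | (k=1,j=1): S=170.4038, (K−S)⁺=0.0000, hold=4.8233 ⇒ V=4.8233 continue  boundary S*=-
step 0: (k=0,j=0): S=154.3200, (K−S)⁺=0.2400, hold=10.5135 ⇒ V=10.5135 continue  boundary S*=-

price = 10.5135
boundary = - - 126.5634 114.6175 126.5634
tree:
10.5135
17.5056 4.8233
27.9966 9.0095 1.3813
39.9425 16.2812 3.0456 0.0000
50.7608 27.9966 6.7150 0.0000 0.0000
60.5580 39.9425 14.8057 0.0000 0.0000 0.0000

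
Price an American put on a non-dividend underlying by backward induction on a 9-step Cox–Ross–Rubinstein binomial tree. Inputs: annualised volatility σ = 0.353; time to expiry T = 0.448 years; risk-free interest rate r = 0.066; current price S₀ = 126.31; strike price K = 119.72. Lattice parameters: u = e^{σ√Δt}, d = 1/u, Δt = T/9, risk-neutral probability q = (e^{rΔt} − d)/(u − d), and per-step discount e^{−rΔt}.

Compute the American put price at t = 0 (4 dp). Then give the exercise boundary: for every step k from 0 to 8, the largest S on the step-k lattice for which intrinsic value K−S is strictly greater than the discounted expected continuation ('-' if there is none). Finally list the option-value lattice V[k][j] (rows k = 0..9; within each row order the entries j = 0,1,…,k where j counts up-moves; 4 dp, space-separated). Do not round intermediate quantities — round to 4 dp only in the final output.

price = 7.3861
boundary = - - - - 92.1768 85.1957 92.1768 99.7300 107.9021
tree:
7.3861
10.7451 4.0916
15.2034 6.3786 1.8423
20.8365 9.6969 3.1180 0.5848
27.5432 14.2986 5.1808 1.0854 0.0904
34.5243 20.3092 8.4104 2.0005 0.1818 0.0000
40.9767 27.5432 13.2429 3.6562 0.3658 0.0000 0.0000
46.9404 34.5243 19.9900 6.6147 0.7357 0.0000 0.0000 0.0000
52.4524 40.9767 27.5432 11.8179 1.4797 0.0000 0.0000 0.0000 0.0000
57.5470 46.9404 34.5243 19.9900 2.9762 0.0000 0.0000 0.0000 0.0000 0.0000

params: Δt=0.04978 u=1.08194 d=0.92426 q=0.50119 e^(-rΔt)=0.99672
t_9 payoffs: 57.5470 46.9404 34.5243 19.9900 2.9762 0.0000 0.0000 0.0000 0.0000 0.0000
t_8: node(8,0) S=67.2676 payoff=52.4524 vs cont=52.0597 → 52.4524 [stop]  node(8,1) S=78.7433 payoff=40.9767 vs cont=40.5840 → 40.9767 [stop]  node(8,2) S=92.1768 payoff=27.5432 vs cont=27.1505 → 27.5432 [stop]  node(8,3) S=107.9021 payoff=11.8179 vs cont=11.4253 → 11.8179 [stop]  node(8,4) S=126.3100 payoff=0.0000 vs cont=1.4797 → 1.4797 [wait]  node(8,5) S=147.8583 payoff=0.0000 vs cont=0.0000 → 0.0000 [wait]  node(8,6) S=173.0827 payoff=0.0000 vs cont=0.0000 → 0.0000 [wait]  node(8,7) S=202.6104 payoff=0.0000 vs cont=0.0000 → 0.0000 [wait]  node(8,8) S=237.1754 payoff=0.0000 vs cont=0.0000 → 0.0000 [wait]  ⇒ S*(8)=107.9021
t_7: node(7,0) S=72.7796 payoff=46.9404 vs cont=46.5477 → 46.9404 [stop]  node(7,1) S=85.1957 payoff=34.5243 vs cont=34.1316 → 34.5243 [stop]  node(7,2) S=99.7300 payoff=19.9900 vs cont=19.5973 → 19.9900 [stop]  node(7,3) S=116.7438 payoff=2.9762 vs cont=6.6147 → 6.6147 [wait]  node(7,4) S=136.6601 payoff=0.0000 vs cont=0.7357 → 0.7357 [wait]  node(7,5) S=159.9741 payoff=0.0000 vs cont=0.0000 → 0.0000 [wait]  node(7,6) S=187.2655 payoff=0.0000 vs cont=0.0000 → 0.0000 [wait]  node(7,7) S=219.2127 payoff=0.0000 vs cont=0.0000 → 0.0000 [wait]  ⇒ S*(7)=99.7300
t_6: node(6,0) S=78.7433 payoff=40.9767 vs cont=40.5840 → 40.9767 [stop]  node(6,1) S=92.1768 payoff=27.5432 vs cont=27.1505 → 27.5432 [stop]  node(6,2) S=107.9021 payoff=11.8179 vs cont=13.2429 → 13.2429 [wait]  node(6,3) S=126.3100 payoff=0.0000 vs cont=3.6562 → 3.6562 [wait]  node(6,4) S=147.8583 payoff=0.0000 vs cont=0.3658 → 0.3658 [wait]  node(6,5) S=173.0827 payoff=0.0000 vs cont=0.0000 → 0.0000 [wait]  node(6,6) S=202.6104 payoff=0.0000 vs cont=0.0000 → 0.0000 [wait]  ⇒ S*(6)=92.1768
t_5: node(5,0) S=85.1957 payoff=34.5243 vs cont=34.1316 → 34.5243 [stop]  node(5,1) S=99.7300 payoff=19.9900 vs cont=20.3092 → 20.3092 [wait]  node(5,2) S=116.7438 payoff=2.9762 vs cont=8.4104 → 8.4104 [wait]  node(5,3) S=136.6601 payoff=0.0000 vs cont=2.0005 → 2.0005 [wait]  node(5,4) S=159.9741 payoff=0.0000 vs cont=0.1818 → 0.1818 [wait]  node(5,5) S=187.2655 payoff=0.0000 vs cont=0.0000 → 0.0000 [wait]  ⇒ S*(5)=85.1957
t_4: node(4,0) S=92.1768 payoff=27.5432 vs cont=27.3099 → 27.5432 [stop]  node(4,1) S=107.9021 payoff=11.8179 vs cont=14.2986 → 14.2986 [wait]  node(4,2) S=126.3100 payoff=0.0000 vs cont=5.1808 → 5.1808 [wait]  node(4,3) S=147.8583 payoff=0.0000 vs cont=1.0854 → 1.0854 [wait]  node(4,4) S=173.0827 payoff=0.0000 vs cont=0.0904 → 0.0904 [wait]  ⇒ S*(4)=92.1768
t_3: node(3,0) S=99.7300 payoff=19.9900 vs cont=20.8365 → 20.8365 [wait]  node(3,1) S=116.7438 payoff=2.9762 vs cont=9.6969 → 9.6969 [wait]  node(3,2) S=136.6601 payoff=0.0000 vs cont=3.1180 → 3.1180 [wait]  node(3,3) S=159.9741 payoff=0.0000 vs cont=0.5848 → 0.5848 [wait]  ⇒ S*(3)=-
t_2: node(2,0) S=107.9021 payoff=11.8179 vs cont=15.2034 → 15.2034 [wait]  node(2,1) S=126.3100 payoff=0.0000 vs cont=6.3786 → 6.3786 [wait]  node(2,2) S=147.8583 payoff=0.0000 vs cont=1.8423 → 1.8423 [wait]  ⇒ S*(2)=-
t_1: node(1,0) S=116.7438 payoff=2.9762 vs cont=10.7451 → 10.7451 [wait]  node(1,1) S=136.6601 payoff=0.0000 vs cont=4.0916 → 4.0916 [wait]  ⇒ S*(1)=-
t_0: node(0,0) S=126.3100 payoff=0.0000 vs cont=7.3861 → 7.3861 [wait]  ⇒ S*(0)=-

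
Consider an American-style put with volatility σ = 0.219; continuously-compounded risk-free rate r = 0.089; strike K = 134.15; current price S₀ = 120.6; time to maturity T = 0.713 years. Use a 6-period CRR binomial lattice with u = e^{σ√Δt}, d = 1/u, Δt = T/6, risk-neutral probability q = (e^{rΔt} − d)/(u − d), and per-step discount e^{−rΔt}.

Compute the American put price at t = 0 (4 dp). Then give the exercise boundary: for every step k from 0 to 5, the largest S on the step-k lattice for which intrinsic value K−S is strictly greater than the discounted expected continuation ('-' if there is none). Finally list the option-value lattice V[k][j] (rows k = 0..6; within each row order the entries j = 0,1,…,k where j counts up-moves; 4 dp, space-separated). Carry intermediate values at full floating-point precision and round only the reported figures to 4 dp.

price = 14.4707
boundary = - 111.8306 103.6988 111.8306 120.6000 111.8306
tree:
14.4707
22.3194 8.3665
30.4512 13.9813 3.9613
37.9916 22.3194 7.4697 1.1844
44.9837 30.4512 13.5500 2.6687 0.0000
51.4675 37.9916 22.3194 6.0134 0.0000 0.0000
57.4797 44.9837 30.4512 13.5500 0.0000 0.0000 0.0000

params: Δt=0.11883 u=1.07842 d=0.92729 q=0.55149 e^(-rΔt)=0.98948
t_6 payoffs: 57.4797 44.9837 30.4512 13.5500 0.0000 0.0000 0.0000
t_5: node(5,0) S=82.6825 payoff=51.4675 vs cont=50.0561 → 51.4675 [stop]  node(5,1) S=96.1584 payoff=37.9916 vs cont=36.5803 → 37.9916 [stop]  node(5,2) S=111.8306 payoff=22.3194 vs cont=20.9081 → 22.3194 [stop]  node(5,3) S=130.0571 payoff=4.0929 vs cont=6.0134 → 6.0134 [wait]  node(5,4) S=151.2542 payoff=0.0000 vs cont=0.0000 → 0.0000 [wait]  node(5,5) S=175.9060 payoff=0.0000 vs cont=0.0000 → 0.0000 [wait]  ⇒ S*(5)=111.8306
t_4: node(4,0) S=89.1663 payoff=44.9837 vs cont=43.5724 → 44.9837 [stop]  node(4,1) S=103.6988 payoff=30.4512 vs cont=29.0398 → 30.4512 [stop]  node(4,2) S=120.6000 payoff=13.5500 vs cont=13.1867 → 13.5500 [stop]  node(4,3) S=140.2558 payoff=0.0000 vs cont=2.6687 → 2.6687 [wait]  node(4,4) S=163.1151 payoff=0.0000 vs cont=0.0000 → 0.0000 [wait]  ⇒ S*(4)=120.6000
t_3: node(3,0) S=96.1584 payoff=37.9916 vs cont=36.5803 → 37.9916 [stop]  node(3,1) S=111.8306 payoff=22.3194 vs cont=20.9081 → 22.3194 [stop]  node(3,2) S=130.0571 payoff=4.0929 vs cont=7.4697 → 7.4697 [wait]  node(3,3) S=151.2542 payoff=0.0000 vs cont=1.1844 → 1.1844 [wait]  ⇒ S*(3)=111.8306
t_2: node(2,0) S=103.6988 payoff=30.4512 vs cont=29.0398 → 30.4512 [stop]  node(2,1) S=120.6000 payoff=13.5500 vs cont=13.9813 → 13.9813 [wait]  node(2,2) S=140.2558 payoff=0.0000 vs cont=3.9613 → 3.9613 [wait]  ⇒ S*(2)=103.6988
t_1: node(1,0) S=111.8306 payoff=22.3194 vs cont=21.1435 → 22.3194 [stop]  node(1,1) S=130.0571 payoff=4.0929 vs cont=8.3665 → 8.3665 [wait]  ⇒ S*(1)=111.8306
t_0: node(0,0) S=120.6000 payoff=13.5500 vs cont=14.4707 → 14.4707 [wait]  ⇒ S*(0)=-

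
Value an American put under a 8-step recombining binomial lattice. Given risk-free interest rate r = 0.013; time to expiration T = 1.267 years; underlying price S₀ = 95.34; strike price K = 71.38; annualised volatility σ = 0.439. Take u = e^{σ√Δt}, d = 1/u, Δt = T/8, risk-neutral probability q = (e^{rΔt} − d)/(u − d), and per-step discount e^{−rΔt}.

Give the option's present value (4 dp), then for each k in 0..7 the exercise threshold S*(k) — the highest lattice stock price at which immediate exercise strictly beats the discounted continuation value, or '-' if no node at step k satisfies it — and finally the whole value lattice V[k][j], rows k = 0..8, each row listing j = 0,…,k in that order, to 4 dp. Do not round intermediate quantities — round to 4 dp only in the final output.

price = 6.6215
boundary = - - - - - 39.8021 47.4002 56.4487
tree:
6.6215
9.5980 3.1892
13.5832 5.0057 1.0907
18.6782 7.7177 1.8736 0.1849
24.8051 11.6354 3.1955 0.3445 0.0000
31.5779 17.0383 5.4032 0.6420 0.0000 0.0000
37.9580 23.9798 9.0408 1.1965 0.0000 0.0000 0.0000
43.3154 31.5779 14.9313 2.2298 0.0000 0.0000 0.0000 0.0000
47.8141 37.9580 23.9798 4.1555 0.0000 0.0000 0.0000 0.0000 0.0000

Δt=0.15837  u=1.19090  d=0.83970  q=0.46230  discount=0.99794
step 8 (expiry): payoffs max(K−S,0) = 47.8141 37.9580 23.9798 4.1555 0.0000 0.0000 0.0000 0.0000 0.0000
step 7: (k=7,j=0): S=28.0646, (K−S)⁺=43.3154, hold=43.1686 ⇒ V=43.3154 exercise | (k=7,j=1): S=39.8021, (K−S)⁺=31.5779, hold=31.4311 ⇒ V=31.5779 exercise | (k=7,j=2): S=56.4487, (K−S)⁺=14.9313, hold=14.7845 ⇒ V=14.9313 exercise | (k=7,j=3): S=80.0574, (K−S)⁺=0.0000, hold=2.2298 ⇒ V=2.2298 continue | (k=7,j=4): S=113.5400, (K−S)⁺=0.0000, hold=0.0000 ⇒ V=0.0000 continue | (k=7,j=5): S=161.0263, (K−S)⁺=0.0000, hold=0.0000 ⇒ V=0.0000 continue | (k=7,j=6): S=228.3728, (K−S)⁺=0.0000, hold=0.0000 ⇒ V=0.0000 continue | (k=7,j=7): S=323.8860, (K−S)⁺=0.0000, hold=0.0000 ⇒ V=0.0000 continue  boundary S*=56.4487
step 6: (k=6,j=0): S=33.4220, (K−S)⁺=37.9580, hold=37.8112 ⇒ V=37.9580 exercise | (k=6,j=1): S=47.4002, (K−S)⁺=23.9798, hold=23.8330 ⇒ V=23.9798 exercise | (k=6,j=2): S=67.2245, (K−S)⁺=4.1555, hold=9.0408 ⇒ V=9.0408 continue | (k=6,j=3): S=95.3400, (K−S)⁺=0.0000, hold=1.1965 ⇒ V=1.1965 continue | (k=6,j=4): S=135.2144, (K−S)⁺=0.0000, hold=0.0000 ⇒ V=0.0000 continue | (k=6,j=5): S=191.7655, (K−S)⁺=0.0000, hold=0.0000 ⇒ V=0.0000 continue | (k=6,j=6): S=271.9683, (K−S)⁺=0.0000, hold=0.0000 ⇒ V=0.0000 continue  boundary S*=47.4002
step 5: (k=5,j=0): S=39.8021, (K−S)⁺=31.5779, hold=31.4311 ⇒ V=31.5779 exercise | (k=5,j=1): S=56.4487, (K−S)⁺=14.9313, hold=17.0383 ⇒ V=17.0383 continue | (k=5,j=2): S=80.0574, (K−S)⁺=0.0000, hold=5.4032 ⇒ V=5.4032 continue | (k=5,j=3): S=113.5400, (K−S)⁺=0.0000, hold=0.6420 ⇒ V=0.6420 continue | (k=5,j=4): S=161.0263, (K−S)⁺=0.0000, hold=0.0000 ⇒ V=0.0000 continue | (k=5,j=5): S=228.3728, (K−S)⁺=0.0000, hold=0.0000 ⇒ V=0.0000 continue  boundary S*=39.8021
step 4: (k=4,j=0): S=47.4002, (K−S)⁺=23.9798, hold=24.8051 ⇒ V=24.8051 continue | (k=4,j=1): S=67.2245, (K−S)⁺=4.1555, hold=11.6354 ⇒ V=11.6354 continue | (k=4,j=2): S=95.3400, (K−S)⁺=0.0000, hold=3.1955 ⇒ V=3.1955 continue | (k=4,j=3): S=135.2144, (K−S)⁺=0.0000, hold=0.3445 ⇒ V=0.3445 continue | (k=4,j=4): S=191.7655, (K−S)⁺=0.0000, hold=0.0000 ⇒ V=0.0000 continue  boundary S*=-
step 3: (k=3,j=0): S=56.4487, (K−S)⁺=14.9313, hold=18.6782 ⇒ V=18.6782 continue | (k=3,j=1): S=80.0574, (K−S)⁺=0.0000, hold=7.7177 ⇒ V=7.7177 continue | (k=3,j=2): S=113.5400, (K−S)⁺=0.0000, hold=1.8736 ⇒ V=1.8736 continue | (k=3,j=3): S=161.0263, (K−S)⁺=0.0000, hold=0.1849 ⇒ V=0.1849 continue  boundary S*=-
step 2: (k=2,j=0): S=67.2245, (K−S)⁺=4.1555, hold=13.5832 ⇒ V=13.5832 continue | (k=2,j=1): S=95.3400, (K−S)⁺=0.0000, hold=5.0057 ⇒ V=5.0057 continue | (k=2,j=2): S=135.2144, (K−S)⁺=0.0000, hold=1.0907 ⇒ V=1.0907 continue  boundary S*=-
step 1: (k=1,j=0): S=80.0574, (K−S)⁺=0.0000, hold=9.5980 ⇒ V=9.5980 continue | (k=1,j=1): S=113.5400, (K−S)⁺=0.0000, hold=3.1892 ⇒ V=3.1892 continue  boundary S*=-
step 0: (k=0,j=0): S=95.3400, (K−S)⁺=0.0000, hold=6.6215 ⇒ V=6.6215 continue  boundary S*=-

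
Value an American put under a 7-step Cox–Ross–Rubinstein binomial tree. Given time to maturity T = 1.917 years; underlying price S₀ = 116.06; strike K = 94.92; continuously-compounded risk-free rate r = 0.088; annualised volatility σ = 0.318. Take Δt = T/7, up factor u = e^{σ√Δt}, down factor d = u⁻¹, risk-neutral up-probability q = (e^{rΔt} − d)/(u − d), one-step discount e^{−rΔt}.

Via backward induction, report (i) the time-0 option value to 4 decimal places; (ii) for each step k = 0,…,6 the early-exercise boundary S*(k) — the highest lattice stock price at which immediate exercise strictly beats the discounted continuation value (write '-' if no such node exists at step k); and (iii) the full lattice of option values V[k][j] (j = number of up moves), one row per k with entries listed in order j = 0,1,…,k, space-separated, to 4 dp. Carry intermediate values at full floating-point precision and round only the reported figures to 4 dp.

price = 5.2514
boundary = - - - 70.4474 59.6475 70.4474 83.2027
tree:
5.2514
9.0589 2.1355
15.1696 4.0870 0.5129
24.4726 7.6636 1.1213 0.0000
35.2725 13.9742 2.4514 0.0000 0.0000
44.4167 24.4726 5.3595 0.0000 0.0000 0.0000
52.1591 35.2725 11.7173 0.0000 0.0000 0.0000 0.0000
58.7145 44.4167 24.4726 0.0000 0.0000 0.0000 0.0000 0.0000

Δt=0.27386, u=1.18106, d=0.84670, q=0.53144, disc=e^(-rΔt)=0.97619
k=7 terminal: V=max(K-S,0) → 58.7145 44.4167 24.4726 0.0000 0.0000 0.0000 0.0000 0.0000
k=6: j=0 S=42.7609 intr=52.1591 cont=49.8989 V=52.1591[EX]; j=1 S=59.6475 intr=35.2725 cont=33.0123 V=35.2725[EX]; j=2 S=83.2027 intr=11.7173 cont=11.1938 V=11.7173[EX]; j=3 S=116.0600 intr=0.0000 cont=0.0000 V=0.0000[hold]; j=4 S=161.8929 intr=0.0000 cont=0.0000 V=0.0000[hold]; j=5 S=225.8254 intr=0.0000 cont=0.0000 V=0.0000[hold]; j=6 S=315.0054 intr=0.0000 cont=0.0000 V=0.0000[hold]  S*(6)=83.2027
k=5: j=0 S=50.5033 intr=44.4167 cont=42.1565 V=44.4167[EX]; j=1 S=70.4474 intr=24.4726 cont=22.2124 V=24.4726[EX]; j=2 S=98.2675 intr=0.0000 cont=5.3595 V=5.3595[hold]; j=3 S=137.0740 intr=0.0000 cont=0.0000 V=0.0000[hold]; j=4 S=191.2054 intr=0.0000 cont=0.0000 V=0.0000[hold]; j=5 S=266.7137 intr=0.0000 cont=0.0000 V=0.0000[hold]  S*(5)=70.4474
k=4: j=0 S=59.6475 intr=35.2725 cont=33.0123 V=35.2725[EX]; j=1 S=83.2027 intr=11.7173 cont=13.9742 V=13.9742[hold]; j=2 S=116.0600 intr=0.0000 cont=2.4514 V=2.4514[hold]; j=3 S=161.8929 intr=0.0000 cont=0.0000 V=0.0000[hold]; j=4 S=225.8254 intr=0.0000 cont=0.0000 V=0.0000[hold]  S*(4)=59.6475
k=3: j=0 S=70.4474 intr=24.4726 cont=23.3833 V=24.4726[EX]; j=1 S=98.2675 intr=0.0000 cont=7.6636 V=7.6636[hold]; j=2 S=137.0740 intr=0.0000 cont=1.1213 V=1.1213[hold]; j=3 S=191.2054 intr=0.0000 cont=0.0000 V=0.0000[hold]  S*(3)=70.4474
k=2: j=0 S=83.2027 intr=11.7173 cont=15.1696 V=15.1696[hold]; j=1 S=116.0600 intr=0.0000 cont=4.0870 V=4.0870[hold]; j=2 S=161.8929 intr=0.0000 cont=0.5129 V=0.5129[hold]  S*(2)=-
k=1: j=0 S=98.2675 intr=0.0000 cont=9.0589 V=9.0589[hold]; j=1 S=137.0740 intr=0.0000 cont=2.1355 V=2.1355[hold]  S*(1)=-
k=0: j=0 S=116.0600 intr=0.0000 cont=5.2514 V=5.2514[hold]  S*(0)=-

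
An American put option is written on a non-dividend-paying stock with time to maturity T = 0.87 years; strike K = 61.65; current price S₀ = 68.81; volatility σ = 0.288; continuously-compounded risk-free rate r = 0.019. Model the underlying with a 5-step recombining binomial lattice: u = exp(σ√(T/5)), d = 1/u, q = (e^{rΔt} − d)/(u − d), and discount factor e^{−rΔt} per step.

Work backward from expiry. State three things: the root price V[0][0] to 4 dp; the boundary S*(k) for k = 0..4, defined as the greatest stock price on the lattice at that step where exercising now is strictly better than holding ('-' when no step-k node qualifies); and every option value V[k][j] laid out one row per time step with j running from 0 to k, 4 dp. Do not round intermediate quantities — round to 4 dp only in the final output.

params: Δt=0.17400 u=1.12765 d=0.88680 q=0.48375 e^(-rΔt)=0.99670
t_5 payoffs: 23.9116 13.6622 0.6292 0.0000 0.0000 0.0000
t_4: node(4,0) S=42.5556 payoff=19.0944 vs cont=18.8909 → 19.0944 [stop]  node(4,1) S=54.1133 payoff=7.5367 vs cont=7.3332 → 7.5367 [stop]  node(4,2) S=68.8100 payoff=0.0000 vs cont=0.3238 → 0.3238 [wait]  node(4,3) S=87.4982 payoff=0.0000 vs cont=0.0000 → 0.0000 [wait]  node(4,4) S=111.2618 payoff=0.0000 vs cont=0.0000 → 0.0000 [wait]  ⇒ S*(4)=54.1133
t_3: node(3,0) S=47.9878 payoff=13.6622 vs cont=13.4588 → 13.6622 [stop]  node(3,1) S=61.0208 payoff=0.6292 vs cont=4.0341 → 4.0341 [wait]  node(3,2) S=77.5935 payoff=0.0000 vs cont=0.1666 → 0.1666 [wait]  node(3,3) S=98.6671 payoff=0.0000 vs cont=0.0000 → 0.0000 [wait]  ⇒ S*(3)=47.9878
t_2: node(2,0) S=54.1133 payoff=7.5367 vs cont=8.9749 → 8.9749 [wait]  node(2,1) S=68.8100 payoff=0.0000 vs cont=2.1560 → 2.1560 [wait]  node(2,2) S=87.4982 payoff=0.0000 vs cont=0.0857 → 0.0857 [wait]  ⇒ S*(2)=-
t_1: node(1,0) S=61.0208 payoff=0.6292 vs cont=5.6575 → 5.6575 [wait]  node(1,1) S=77.5935 payoff=0.0000 vs cont=1.1507 → 1.1507 [wait]  ⇒ S*(1)=-
t_0: node(0,0) S=68.8100 payoff=0.0000 vs cont=3.4658 → 3.4658 [wait]  ⇒ S*(0)=-

price = 3.4658
boundary = - - - 47.9878 54.1133
tree:
3.4658
5.6575 1.1507
8.9749 2.1560 0.0857
13.6622 4.0341 0.1666 0.0000
19.0944 7.5367 0.3238 0.0000 0.0000
23.9116 13.6622 0.6292 0.0000 0.0000 0.0000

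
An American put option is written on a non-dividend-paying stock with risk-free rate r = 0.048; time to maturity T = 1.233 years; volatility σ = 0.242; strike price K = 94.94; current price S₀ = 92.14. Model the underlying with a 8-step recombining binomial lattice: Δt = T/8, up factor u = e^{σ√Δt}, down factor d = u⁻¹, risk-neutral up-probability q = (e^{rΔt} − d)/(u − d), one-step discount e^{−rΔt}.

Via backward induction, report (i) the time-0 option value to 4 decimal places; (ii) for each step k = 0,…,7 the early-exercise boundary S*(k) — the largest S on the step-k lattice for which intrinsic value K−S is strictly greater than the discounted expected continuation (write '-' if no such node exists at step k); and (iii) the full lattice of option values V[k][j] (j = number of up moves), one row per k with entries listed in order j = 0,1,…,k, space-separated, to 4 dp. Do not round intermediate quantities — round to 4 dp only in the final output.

params: Δt=0.15413 u=1.09967 d=0.90937 q=0.51529 e^(-rΔt)=0.99263
t_8 payoffs: 51.8513 42.8344 31.9306 18.7449 2.8000 0.0000 0.0000 0.0000 0.0000
t_7: node(7,0) S=47.3831 payoff=47.5569 vs cont=46.8571 → 47.5569 [stop]  node(7,1) S=57.2987 payoff=37.6413 vs cont=36.9415 → 37.6413 [stop]  node(7,2) S=69.2893 payoff=25.6507 vs cont=24.9509 → 25.6507 [stop]  node(7,3) S=83.7891 payoff=11.1509 vs cont=10.4511 → 11.1509 [stop]  node(7,4) S=101.3232 payoff=0.0000 vs cont=1.3472 → 1.3472 [wait]  node(7,5) S=122.5265 payoff=0.0000 vs cont=0.0000 → 0.0000 [wait]  node(7,6) S=148.1670 payoff=0.0000 vs cont=0.0000 → 0.0000 [wait]  node(7,7) S=179.1731 payoff=0.0000 vs cont=0.0000 → 0.0000 [wait]  ⇒ S*(7)=83.7891
t_6: node(6,0) S=52.1056 payoff=42.8344 vs cont=42.1346 → 42.8344 [stop]  node(6,1) S=63.0094 payoff=31.9306 vs cont=31.2308 → 31.9306 [stop]  node(6,2) S=76.1951 payoff=18.7449 vs cont=18.0452 → 18.7449 [stop]  node(6,3) S=92.1400 payoff=2.8000 vs cont=6.0542 → 6.0542 [wait]  node(6,4) S=111.4216 payoff=0.0000 vs cont=0.6482 → 0.6482 [wait]  node(6,5) S=134.7382 payoff=0.0000 vs cont=0.0000 → 0.0000 [wait]  node(6,6) S=162.9342 payoff=0.0000 vs cont=0.0000 → 0.0000 [wait]  ⇒ S*(6)=76.1951
t_5: node(5,0) S=57.2987 payoff=37.6413 vs cont=36.9415 → 37.6413 [stop]  node(5,1) S=69.2893 payoff=25.6507 vs cont=24.9509 → 25.6507 [stop]  node(5,2) S=83.7891 payoff=11.1509 vs cont=12.1156 → 12.1156 [wait]  node(5,3) S=101.3232 payoff=0.0000 vs cont=3.2445 → 3.2445 [wait]  node(5,4) S=122.5265 payoff=0.0000 vs cont=0.3119 → 0.3119 [wait]  node(5,5) S=148.1670 payoff=0.0000 vs cont=0.0000 → 0.0000 [wait]  ⇒ S*(5)=69.2893
t_4: node(4,0) S=63.0094 payoff=31.9306 vs cont=31.2308 → 31.9306 [stop]  node(4,1) S=76.1951 payoff=18.7449 vs cont=18.5386 → 18.7449 [stop]  node(4,2) S=92.1400 payoff=2.8000 vs cont=7.4888 → 7.4888 [wait]  node(4,3) S=111.4216 payoff=0.0000 vs cont=1.7206 → 1.7206 [wait]  node(4,4) S=134.7382 payoff=0.0000 vs cont=0.1501 → 0.1501 [wait]  ⇒ S*(4)=76.1951
t_3: node(3,0) S=69.2893 payoff=25.6507 vs cont=24.9509 → 25.6507 [stop]  node(3,1) S=83.7891 payoff=11.1509 vs cont=12.8494 → 12.8494 [wait]  node(3,2) S=101.3232 payoff=0.0000 vs cont=4.4832 → 4.4832 [wait]  node(3,3) S=122.5265 payoff=0.0000 vs cont=0.9046 → 0.9046 [wait]  ⇒ S*(3)=69.2893
t_2: node(2,0) S=76.1951 payoff=18.7449 vs cont=18.9139 → 18.9139 [wait]  node(2,1) S=92.1400 payoff=2.8000 vs cont=8.4755 → 8.4755 [wait]  node(2,2) S=111.4216 payoff=0.0000 vs cont=2.6198 → 2.6198 [wait]  ⇒ S*(2)=-
t_1: node(1,0) S=83.7891 payoff=11.1509 vs cont=13.4354 → 13.4354 [wait]  node(1,1) S=101.3232 payoff=0.0000 vs cont=5.4179 → 5.4179 [wait]  ⇒ S*(1)=-
t_0: node(0,0) S=92.1400 payoff=2.8000 vs cont=9.2355 → 9.2355 [wait]  ⇒ S*(0)=-

price = 9.2355
boundary = - - - 69.2893 76.1951 69.2893 76.1951 83.7891
tree:
9.2355
13.4354 5.4179
18.9139 8.4755 2.6198
25.6507 12.8494 4.4832 0.9046
31.9306 18.7449 7.4888 1.7206 0.1501
37.6413 25.6507 12.1156 3.2445 0.3119 0.0000
42.8344 31.9306 18.7449 6.0542 0.6482 0.0000 0.0000
47.5569 37.6413 25.6507 11.1509 1.3472 0.0000 0.0000 0.0000
51.8513 42.8344 31.9306 18.7449 2.8000 0.0000 0.0000 0.0000 0.0000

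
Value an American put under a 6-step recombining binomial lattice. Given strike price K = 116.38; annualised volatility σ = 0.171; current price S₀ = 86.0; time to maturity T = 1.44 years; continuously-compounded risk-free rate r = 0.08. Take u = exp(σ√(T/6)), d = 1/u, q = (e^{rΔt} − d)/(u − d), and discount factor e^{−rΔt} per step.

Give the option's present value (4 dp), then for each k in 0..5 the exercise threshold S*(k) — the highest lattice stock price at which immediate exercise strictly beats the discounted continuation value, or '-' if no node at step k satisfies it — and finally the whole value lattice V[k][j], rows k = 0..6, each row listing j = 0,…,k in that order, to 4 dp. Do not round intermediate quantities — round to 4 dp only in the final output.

price = 30.3800
boundary = 86.0000 93.5148 101.6863 93.5148 101.6863 93.5148
tree:
30.3800
37.2909 22.8652
43.6465 30.3800 14.6937
49.4913 37.2909 22.8652 7.1984
54.8665 43.6465 30.3800 14.6937 2.3235
59.8097 49.4913 37.2909 22.8652 5.8430 0.0000
64.3556 54.8665 43.6465 30.3800 14.6937 0.0000 0.0000

params: Δt=0.24000 u=1.08738 d=0.91964 q=0.59464 e^(-rΔt)=0.98098
t_6 payoffs: 64.3556 54.8665 43.6465 30.3800 14.6937 0.0000 0.0000
t_5: node(5,0) S=56.5703 payoff=59.8097 vs cont=57.5965 → 59.8097 [stop]  node(5,1) S=66.8887 payoff=49.4913 vs cont=47.2781 → 49.4913 [stop]  node(5,2) S=79.0891 payoff=37.2909 vs cont=35.0777 → 37.2909 [stop]  node(5,3) S=93.5148 payoff=22.8652 vs cont=20.6520 → 22.8652 [stop]  node(5,4) S=110.5718 payoff=5.8082 vs cont=5.8430 → 5.8430 [wait]  node(5,5) S=130.7399 payoff=0.0000 vs cont=0.0000 → 0.0000 [wait]  ⇒ S*(5)=93.5148
t_4: node(4,0) S=61.5135 payoff=54.8665 vs cont=52.6533 → 54.8665 [stop]  node(4,1) S=72.7335 payoff=43.6465 vs cont=41.4333 → 43.6465 [stop]  node(4,2) S=86.0000 payoff=30.3800 vs cont=28.1668 → 30.3800 [stop]  node(4,3) S=101.6863 payoff=14.6937 vs cont=12.5008 → 14.6937 [stop]  node(4,4) S=120.2337 payoff=0.0000 vs cont=2.3235 → 2.3235 [wait]  ⇒ S*(4)=101.6863
t_3: node(3,0) S=66.8887 payoff=49.4913 vs cont=47.2781 → 49.4913 [stop]  node(3,1) S=79.0891 payoff=37.2909 vs cont=35.0777 → 37.2909 [stop]  node(3,2) S=93.5148 payoff=22.8652 vs cont=20.6520 → 22.8652 [stop]  node(3,3) S=110.5718 payoff=5.8082 vs cont=7.1984 → 7.1984 [wait]  ⇒ S*(3)=93.5148
t_2: node(2,0) S=72.7335 payoff=43.6465 vs cont=41.4333 → 43.6465 [stop]  node(2,1) S=86.0000 payoff=30.3800 vs cont=28.1668 → 30.3800 [stop]  node(2,2) S=101.6863 payoff=14.6937 vs cont=13.2915 → 14.6937 [stop]  ⇒ S*(2)=101.6863
t_1: node(1,0) S=79.0891 payoff=37.2909 vs cont=35.0777 → 37.2909 [stop]  node(1,1) S=93.5148 payoff=22.8652 vs cont=20.6520 → 22.8652 [stop]  ⇒ S*(1)=93.5148
t_0: node(0,0) S=86.0000 payoff=30.3800 vs cont=28.1668 → 30.3800 [stop]  ⇒ S*(0)=86.0000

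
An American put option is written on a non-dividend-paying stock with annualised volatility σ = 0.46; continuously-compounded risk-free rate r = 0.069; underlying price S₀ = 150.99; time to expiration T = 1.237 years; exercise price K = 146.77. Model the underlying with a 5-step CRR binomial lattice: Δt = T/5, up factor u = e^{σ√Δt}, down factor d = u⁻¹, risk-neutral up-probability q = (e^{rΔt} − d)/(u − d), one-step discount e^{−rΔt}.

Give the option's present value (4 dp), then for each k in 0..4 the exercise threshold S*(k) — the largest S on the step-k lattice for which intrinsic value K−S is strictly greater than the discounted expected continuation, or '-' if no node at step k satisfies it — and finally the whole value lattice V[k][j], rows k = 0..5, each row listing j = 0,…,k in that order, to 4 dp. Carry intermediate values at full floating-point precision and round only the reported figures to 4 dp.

params: Δt=0.24740 u=1.25709 d=0.79549 q=0.48035 e^(-rΔt)=0.98307
t_5 payoffs: 98.6735 70.7641 26.6594 0.0000 0.0000 0.0000
t_4: node(4,0) S=60.4617 payoff=86.3083 vs cont=83.8241 → 86.3083 [stop]  node(4,1) S=95.5464 payoff=51.2236 vs cont=48.7394 → 51.2236 [stop]  node(4,2) S=150.9900 payoff=0.0000 vs cont=13.6192 → 13.6192 [wait]  node(4,3) S=238.6064 payoff=0.0000 vs cont=0.0000 → 0.0000 [wait]  node(4,4) S=377.0648 payoff=0.0000 vs cont=0.0000 → 0.0000 [wait]  ⇒ S*(4)=95.5464
t_3: node(3,0) S=76.0059 payoff=70.7641 vs cont=68.2799 → 70.7641 [stop]  node(3,1) S=120.1106 payoff=26.6594 vs cont=32.5992 → 32.5992 [wait]  node(3,2) S=189.8083 payoff=0.0000 vs cont=6.9575 → 6.9575 [wait]  node(3,3) S=299.9501 payoff=0.0000 vs cont=0.0000 → 0.0000 [wait]  ⇒ S*(3)=76.0059
t_2: node(2,0) S=95.5464 payoff=51.2236 vs cont=51.5443 → 51.5443 [wait]  node(2,1) S=150.9900 payoff=0.0000 vs cont=19.9390 → 19.9390 [wait]  node(2,2) S=238.6064 payoff=0.0000 vs cont=3.5543 → 3.5543 [wait]  ⇒ S*(2)=-
t_1: node(1,0) S=120.1106 payoff=26.6594 vs cont=35.7473 → 35.7473 [wait]  node(1,1) S=189.8083 payoff=0.0000 vs cont=11.8644 → 11.8644 [wait]  ⇒ S*(1)=-
t_0: node(0,0) S=150.9900 payoff=0.0000 vs cont=23.8644 → 23.8644 [wait]  ⇒ S*(0)=-

price = 23.8644
boundary = - - - 76.0059 95.5464
tree:
23.8644
35.7473 11.8644
51.5443 19.9390 3.5543
70.7641 32.5992 6.9575 0.0000
86.3083 51.2236 13.6192 0.0000 0.0000
98.6735 70.7641 26.6594 0.0000 0.0000 0.0000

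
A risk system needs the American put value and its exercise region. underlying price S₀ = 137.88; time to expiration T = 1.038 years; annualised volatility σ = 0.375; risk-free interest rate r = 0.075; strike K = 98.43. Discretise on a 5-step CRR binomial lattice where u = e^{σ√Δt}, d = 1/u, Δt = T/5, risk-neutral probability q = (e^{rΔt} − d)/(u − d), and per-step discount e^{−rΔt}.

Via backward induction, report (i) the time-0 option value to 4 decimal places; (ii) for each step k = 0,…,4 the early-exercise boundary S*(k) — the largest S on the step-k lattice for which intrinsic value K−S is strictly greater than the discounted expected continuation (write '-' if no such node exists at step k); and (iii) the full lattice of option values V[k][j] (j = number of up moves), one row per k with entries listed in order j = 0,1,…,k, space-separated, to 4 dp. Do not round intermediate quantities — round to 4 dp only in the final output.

price = 3.4498
boundary = - - - - 69.6120
tree:
3.4498
6.1321 0.9079
10.6553 1.8557 0.0000
17.9391 3.7931 0.0000 0.0000
28.8180 7.7532 0.0000 0.0000 0.0000
39.7514 15.8475 0.0000 0.0000 0.0000 0.0000

params: Δt=0.20760 u=1.18633 d=0.84294 q=0.50309 e^(-rΔt)=0.98455
t_5 payoffs: 39.7514 15.8475 0.0000 0.0000 0.0000 0.0000
t_4: node(4,0) S=69.6120 payoff=28.8180 vs cont=27.2973 → 28.8180 [stop]  node(4,1) S=97.9699 payoff=0.4601 vs cont=7.7532 → 7.7532 [wait]  node(4,2) S=137.8800 payoff=0.0000 vs cont=0.0000 → 0.0000 [wait]  node(4,3) S=194.0483 payoff=0.0000 vs cont=0.0000 → 0.0000 [wait]  node(4,4) S=273.0980 payoff=0.0000 vs cont=0.0000 → 0.0000 [wait]  ⇒ S*(4)=69.6120
t_3: node(3,0) S=82.5825 payoff=15.8475 vs cont=17.9391 → 17.9391 [wait]  node(3,1) S=116.2243 payoff=0.0000 vs cont=3.7931 → 3.7931 [wait]  node(3,2) S=163.5707 payoff=0.0000 vs cont=0.0000 → 0.0000 [wait]  node(3,3) S=230.2047 payoff=0.0000 vs cont=0.0000 → 0.0000 [wait]  ⇒ S*(3)=-
t_2: node(2,0) S=97.9699 payoff=0.4601 vs cont=10.6553 → 10.6553 [wait]  node(2,1) S=137.8800 payoff=0.0000 vs cont=1.8557 → 1.8557 [wait]  node(2,2) S=194.0483 payoff=0.0000 vs cont=0.0000 → 0.0000 [wait]  ⇒ S*(2)=-
t_1: node(1,0) S=116.2243 payoff=0.0000 vs cont=6.1321 → 6.1321 [wait]  node(1,1) S=163.5707 payoff=0.0000 vs cont=0.9079 → 0.9079 [wait]  ⇒ S*(1)=-
t_0: node(0,0) S=137.8800 payoff=0.0000 vs cont=3.4498 → 3.4498 [wait]  ⇒ S*(0)=-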